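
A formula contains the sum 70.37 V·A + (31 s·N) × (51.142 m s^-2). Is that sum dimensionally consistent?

Work out the base dimensions of each:
  70.37 V·A:  V·A = J·C⁻¹·A = kg·m²·s⁻³
  (31 s·N) × (51.142 m s^-2):  [kg·m·s⁻¹] · [m·s⁻²] = kg·m²·s⁻³
Both are kg·m²·s⁻³, so they have the same dimensions and can be added.

Yes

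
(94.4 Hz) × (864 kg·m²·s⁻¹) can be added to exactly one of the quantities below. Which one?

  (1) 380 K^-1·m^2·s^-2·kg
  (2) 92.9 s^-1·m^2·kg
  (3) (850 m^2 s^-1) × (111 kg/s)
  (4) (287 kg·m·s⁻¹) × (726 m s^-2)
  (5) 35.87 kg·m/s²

Reference: [s⁻¹] · [kg·m²·s⁻¹] = kg·m²·s⁻².
Each option:
  (1) kg·m²·s⁻²·K⁻¹
  (2) kg·m²·s⁻¹
  (3) [m²·s⁻¹] · [kg·s⁻¹] = kg·m²·s⁻²  ← same
  (4) [kg·m·s⁻¹] · [m·s⁻²] = kg·m²·s⁻³
  (5) kg·m·s⁻²
Only (3) matches kg·m²·s⁻².

(3)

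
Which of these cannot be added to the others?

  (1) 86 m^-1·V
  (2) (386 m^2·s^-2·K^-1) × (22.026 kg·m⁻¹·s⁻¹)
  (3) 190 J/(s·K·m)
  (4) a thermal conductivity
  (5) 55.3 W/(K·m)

(1)

Reduce each to base SI dimensions:
  (1) V·m⁻¹ = J·C⁻¹·m⁻¹ = kg·m·s⁻³·A⁻¹
  (2) [m²·s⁻²·K⁻¹] · [kg·m⁻¹·s⁻¹] = kg·m·s⁻³·K⁻¹
  (3) J·s⁻¹·m⁻¹·K⁻¹ = N·m·s⁻¹·m⁻¹·K⁻¹ = kg·m·s⁻³·K⁻¹
  (4) [thermal conductivity] = kg·m·s⁻³·K⁻¹
  (5) W·m⁻¹·K⁻¹ = J·s⁻¹·m⁻¹·K⁻¹ = kg·m·s⁻³·K⁻¹
All reduce to kg·m·s⁻³·K⁻¹ except (1), which is kg·m·s⁻³·A⁻¹.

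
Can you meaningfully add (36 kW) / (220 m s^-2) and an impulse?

In SI base units:
  (36 kW) / (220 m s^-2):  [kg·m²·s⁻³] / [m·s⁻²] = kg·m·s⁻¹
  an impulse:  [impulse] = kg·m·s⁻¹
Both are kg·m·s⁻¹, so they have the same dimensions and can be added.

Yes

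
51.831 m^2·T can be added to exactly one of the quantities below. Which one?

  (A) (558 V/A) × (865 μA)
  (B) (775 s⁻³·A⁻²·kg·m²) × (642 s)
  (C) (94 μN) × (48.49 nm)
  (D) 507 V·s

Reference: T·m² = Wb·m⁻²·m² = kg·m²·s⁻²·A⁻¹.
Each option:
  (A) [kg·m²·s⁻³·A⁻²] · [A] = kg·m²·s⁻³·A⁻¹
  (B) [kg·m²·s⁻³·A⁻²] · [s] = kg·m²·s⁻²·A⁻²
  (C) [kg·m·s⁻²] · [m] = kg·m²·s⁻²
  (D) V·s = J·C⁻¹·s = kg·m²·s⁻²·A⁻¹  ← same
Only (D) matches kg·m²·s⁻²·A⁻¹.

(D)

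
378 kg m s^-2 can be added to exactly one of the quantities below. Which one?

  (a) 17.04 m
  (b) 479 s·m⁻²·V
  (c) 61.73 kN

Reference: kg·m·s⁻².
Each option:
  (a) m
  (b) V·s·m⁻² = J·C⁻¹·s·m⁻² = kg·s⁻²·A⁻¹
  (c) N = kg·m·s⁻²  ← same
Only (c) matches kg·m·s⁻².

(c)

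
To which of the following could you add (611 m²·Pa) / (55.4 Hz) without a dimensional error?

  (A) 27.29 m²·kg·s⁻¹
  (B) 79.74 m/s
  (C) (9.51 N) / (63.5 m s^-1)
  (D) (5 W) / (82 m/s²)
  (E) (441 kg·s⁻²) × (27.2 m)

(D)

Reference: [kg·m·s⁻²] / [s⁻¹] = kg·m·s⁻¹.
Each option:
  (A) kg·m²·s⁻¹
  (B) m·s⁻¹
  (C) [kg·m·s⁻²] / [m·s⁻¹] = kg·s⁻¹
  (D) [kg·m²·s⁻³] / [m·s⁻²] = kg·m·s⁻¹  ← same
  (E) [kg·s⁻²] · [m] = kg·m·s⁻²
Only (D) matches kg·m·s⁻¹.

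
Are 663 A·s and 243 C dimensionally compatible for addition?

Yes

Work out the base dimensions of each:
  663 A·s:  A·s = s·A
  243 C:  C = s·A
Both are s·A, so they have the same dimensions and can be added.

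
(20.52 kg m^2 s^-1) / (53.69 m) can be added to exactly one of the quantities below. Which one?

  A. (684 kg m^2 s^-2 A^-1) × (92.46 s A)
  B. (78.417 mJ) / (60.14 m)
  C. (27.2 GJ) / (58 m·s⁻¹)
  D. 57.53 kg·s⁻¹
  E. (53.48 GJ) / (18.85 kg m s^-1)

Reference: [kg·m²·s⁻¹] / [m] = kg·m·s⁻¹.
Each option:
  A. [kg·m²·s⁻²·A⁻¹] · [s·A] = kg·m²·s⁻¹
  B. [kg·m²·s⁻²] / [m] = kg·m·s⁻²
  C. [kg·m²·s⁻²] / [m·s⁻¹] = kg·m·s⁻¹  ← same
  D. kg·s⁻¹
  E. [kg·m²·s⁻²] / [kg·m·s⁻¹] = m·s⁻¹
Only C. matches kg·m·s⁻¹.

C.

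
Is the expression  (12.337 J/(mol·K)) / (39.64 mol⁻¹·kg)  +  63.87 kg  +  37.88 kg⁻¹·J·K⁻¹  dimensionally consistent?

Work out the base dimensions of each:
  (12.337 J/(mol·K)) / (39.64 mol⁻¹·kg):  [kg·m²·s⁻²·K⁻¹·mol⁻¹] / [kg·mol⁻¹] = m²·s⁻²·K⁻¹
  63.87 kg:  kg
  37.88 kg⁻¹·J·K⁻¹:  J·kg⁻¹·K⁻¹ = N·m·kg⁻¹·K⁻¹ = m²·s⁻²·K⁻¹
The terms do not share a single dimension (kg vs m²·s⁻²·K⁻¹).

No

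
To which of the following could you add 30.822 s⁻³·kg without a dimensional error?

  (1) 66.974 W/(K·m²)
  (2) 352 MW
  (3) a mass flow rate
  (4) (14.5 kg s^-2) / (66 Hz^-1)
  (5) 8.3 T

(4)

Reference: kg·s⁻³.
Each option:
  (1) W·m⁻²·K⁻¹ = J·s⁻¹·m⁻²·K⁻¹ = kg·s⁻³·K⁻¹
  (2) W = J·s⁻¹ = kg·m²·s⁻³
  (3) [mass flow rate] = kg·s⁻¹
  (4) [kg·s⁻²] / [s] = kg·s⁻³  ← same
  (5) T = Wb·m⁻² = kg·s⁻²·A⁻¹
Only (4) matches kg·s⁻³.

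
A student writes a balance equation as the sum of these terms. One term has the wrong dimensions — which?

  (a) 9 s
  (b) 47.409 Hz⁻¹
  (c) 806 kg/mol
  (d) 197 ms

Work out the base dimensions of each:
  (a) s
  (b) Hz⁻¹ = (s⁻¹)⁻¹ = s
  (c) kg·mol⁻¹
  (d) s
All reduce to s except (c), which is kg·mol⁻¹.

(c)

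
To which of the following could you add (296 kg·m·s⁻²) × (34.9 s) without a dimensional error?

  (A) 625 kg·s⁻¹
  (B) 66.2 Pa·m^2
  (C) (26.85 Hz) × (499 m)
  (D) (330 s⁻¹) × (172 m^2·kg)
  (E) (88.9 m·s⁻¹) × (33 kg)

Reference: [kg·m·s⁻²] · [s] = kg·m·s⁻¹.
Each option:
  (A) kg·s⁻¹
  (B) Pa·m² = N·m⁻²·m² = kg·m·s⁻²
  (C) [s⁻¹] · [m] = m·s⁻¹
  (D) [s⁻¹] · [kg·m²] = kg·m²·s⁻¹
  (E) [m·s⁻¹] · [kg] = kg·m·s⁻¹  ← same
Only (E) matches kg·m·s⁻¹.

(E)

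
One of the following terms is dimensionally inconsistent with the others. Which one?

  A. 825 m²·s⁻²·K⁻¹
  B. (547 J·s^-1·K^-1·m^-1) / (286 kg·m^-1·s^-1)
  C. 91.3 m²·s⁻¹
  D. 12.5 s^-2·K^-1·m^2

Reduce each to base SI dimensions:
  A. m²·s⁻²·K⁻¹
  B. [kg·m·s⁻³·K⁻¹] / [kg·m⁻¹·s⁻¹] = m²·s⁻²·K⁻¹
  C. m²·s⁻¹
  D. m²·s⁻²·K⁻¹
All reduce to m²·s⁻²·K⁻¹ except C., which is m²·s⁻¹.

C.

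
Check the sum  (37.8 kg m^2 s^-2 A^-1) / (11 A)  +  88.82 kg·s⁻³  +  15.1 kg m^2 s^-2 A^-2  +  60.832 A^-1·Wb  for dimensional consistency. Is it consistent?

No

Dimensions:
  (37.8 kg m^2 s^-2 A^-1) / (11 A):  [kg·m²·s⁻²·A⁻¹] / [A] = kg·m²·s⁻²·A⁻²
  88.82 kg·s⁻³:  kg·s⁻³
  15.1 kg m^2 s^-2 A^-2:  kg·m²·s⁻²·A⁻²
  60.832 A^-1·Wb:  Wb·A⁻¹ = V·s·A⁻¹ = kg·m²·s⁻²·A⁻²
The terms do not share a single dimension (kg·m²·s⁻²·A⁻² vs kg·s⁻³).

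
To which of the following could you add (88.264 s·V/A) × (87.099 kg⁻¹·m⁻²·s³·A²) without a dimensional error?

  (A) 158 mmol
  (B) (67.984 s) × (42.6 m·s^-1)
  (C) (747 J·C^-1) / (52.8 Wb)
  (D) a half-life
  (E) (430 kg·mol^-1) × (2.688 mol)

Reference: [kg·m²·s⁻²·A⁻²] · [kg⁻¹·m⁻²·s³·A²] = s.
Each option:
  (A) mol
  (B) [s] · [m·s⁻¹] = m
  (C) [kg·m²·s⁻³·A⁻¹] / [kg·m²·s⁻²·A⁻¹] = s⁻¹
  (D) [half-life] = s  ← same
  (E) [kg·mol⁻¹] · [mol] = kg
Only (D) matches s.

(D)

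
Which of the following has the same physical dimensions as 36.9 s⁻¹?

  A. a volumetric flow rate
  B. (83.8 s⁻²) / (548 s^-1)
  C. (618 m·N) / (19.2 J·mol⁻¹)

Reference: s⁻¹.
Each option:
  A. [volumetric flow rate] = m³·s⁻¹
  B. [s⁻²] / [s⁻¹] = s⁻¹  ← same
  C. [kg·m²·s⁻²] / [kg·m²·s⁻²·mol⁻¹] = mol
Only B. matches s⁻¹.

B.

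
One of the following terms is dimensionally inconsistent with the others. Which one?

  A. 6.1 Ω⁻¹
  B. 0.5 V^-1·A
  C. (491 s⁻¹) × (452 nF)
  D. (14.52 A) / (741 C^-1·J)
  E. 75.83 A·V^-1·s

E.

Work out the base dimensions of each:
  A. Ω⁻¹ = (V·A⁻¹)⁻¹ = kg⁻¹·m⁻²·s³·A²
  B. A·V⁻¹ = A·(J·C⁻¹)⁻¹ = kg⁻¹·m⁻²·s³·A²
  C. [s⁻¹] · [kg⁻¹·m⁻²·s⁴·A²] = kg⁻¹·m⁻²·s³·A²
  D. [A] / [kg·m²·s⁻³·A⁻¹] = kg⁻¹·m⁻²·s³·A²
  E. A·s·V⁻¹ = A·s·(J·C⁻¹)⁻¹ = kg⁻¹·m⁻²·s⁴·A²
All reduce to kg⁻¹·m⁻²·s³·A² except E., which is kg⁻¹·m⁻²·s⁴·A².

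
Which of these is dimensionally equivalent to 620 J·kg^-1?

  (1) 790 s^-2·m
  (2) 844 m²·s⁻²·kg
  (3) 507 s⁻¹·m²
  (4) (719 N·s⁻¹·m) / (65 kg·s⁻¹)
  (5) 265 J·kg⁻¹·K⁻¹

Reference: J·kg⁻¹ = N·m·kg⁻¹ = m²·s⁻².
Each option:
  (1) m·s⁻²
  (2) kg·m²·s⁻²
  (3) m²·s⁻¹
  (4) [kg·m²·s⁻³] / [kg·s⁻¹] = m²·s⁻²  ← same
  (5) J·kg⁻¹·K⁻¹ = N·m·kg⁻¹·K⁻¹ = m²·s⁻²·K⁻¹
Only (4) matches m²·s⁻².

(4)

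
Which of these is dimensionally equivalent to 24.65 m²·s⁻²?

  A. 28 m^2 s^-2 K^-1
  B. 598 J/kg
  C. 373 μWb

B.

Reference: m²·s⁻².
Each option:
  A. m²·s⁻²·K⁻¹
  B. J·kg⁻¹ = N·m·kg⁻¹ = m²·s⁻²  ← same
  C. Wb = V·s = kg·m²·s⁻²·A⁻¹
Only B. matches m²·s⁻².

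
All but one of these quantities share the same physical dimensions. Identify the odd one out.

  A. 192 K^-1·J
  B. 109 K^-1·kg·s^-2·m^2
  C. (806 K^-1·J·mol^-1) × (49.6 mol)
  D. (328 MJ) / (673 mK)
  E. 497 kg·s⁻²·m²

Expand each in SI base units:
  A. J·K⁻¹ = N·m·K⁻¹ = kg·m²·s⁻²·K⁻¹
  B. kg·m²·s⁻²·K⁻¹
  C. [kg·m²·s⁻²·K⁻¹·mol⁻¹] · [mol] = kg·m²·s⁻²·K⁻¹
  D. [kg·m²·s⁻²] / [K] = kg·m²·s⁻²·K⁻¹
  E. kg·m²·s⁻²
All reduce to kg·m²·s⁻²·K⁻¹ except E., which is kg·m²·s⁻².

E.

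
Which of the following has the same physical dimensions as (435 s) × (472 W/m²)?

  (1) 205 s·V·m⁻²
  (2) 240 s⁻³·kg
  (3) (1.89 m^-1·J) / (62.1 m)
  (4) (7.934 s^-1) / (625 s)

(3)

Reference: [s] · [kg·s⁻³] = kg·s⁻².
Each option:
  (1) V·s·m⁻² = J·C⁻¹·s·m⁻² = kg·s⁻²·A⁻¹
  (2) kg·s⁻³
  (3) [kg·m·s⁻²] / [m] = kg·s⁻²  ← same
  (4) [s⁻¹] / [s] = s⁻²
Only (3) matches kg·s⁻².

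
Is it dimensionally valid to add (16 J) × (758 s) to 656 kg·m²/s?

Yes

Reduce each to base SI dimensions:
  (16 J) × (758 s):  [kg·m²·s⁻²] · [s] = kg·m²·s⁻¹
  656 kg·m²/s:  kg·m²·s⁻¹
Both are kg·m²·s⁻¹, so they have the same dimensions and can be added.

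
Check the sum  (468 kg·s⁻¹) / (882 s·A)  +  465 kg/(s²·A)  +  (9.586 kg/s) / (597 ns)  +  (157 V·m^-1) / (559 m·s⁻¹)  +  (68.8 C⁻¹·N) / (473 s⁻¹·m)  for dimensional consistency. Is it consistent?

Dimensions:
  (468 kg·s⁻¹) / (882 s·A):  [kg·s⁻¹] / [s·A] = kg·s⁻²·A⁻¹
  465 kg/(s²·A):  kg·s⁻²·A⁻¹
  (9.586 kg/s) / (597 ns):  [kg·s⁻¹] / [s] = kg·s⁻²
  (157 V·m^-1) / (559 m·s⁻¹):  [kg·m·s⁻³·A⁻¹] / [m·s⁻¹] = kg·s⁻²·A⁻¹
  (68.8 C⁻¹·N) / (473 s⁻¹·m):  [kg·m·s⁻³·A⁻¹] / [m·s⁻¹] = kg·s⁻²·A⁻¹
The terms do not share a single dimension (kg·s⁻² vs kg·s⁻²·A⁻¹).

No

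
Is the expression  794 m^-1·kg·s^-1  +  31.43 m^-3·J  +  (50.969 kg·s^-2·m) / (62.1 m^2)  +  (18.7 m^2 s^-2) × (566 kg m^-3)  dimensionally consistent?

No

Reduce each to base SI dimensions:
  794 m^-1·kg·s^-1:  kg·m⁻¹·s⁻¹
  31.43 m^-3·J:  J·m⁻³ = N·m·m⁻³ = kg·m⁻¹·s⁻²
  (50.969 kg·s^-2·m) / (62.1 m^2):  [kg·m·s⁻²] / [m²] = kg·m⁻¹·s⁻²
  (18.7 m^2 s^-2) × (566 kg m^-3):  [m²·s⁻²] · [kg·m⁻³] = kg·m⁻¹·s⁻²
The terms do not share a single dimension (kg·m⁻¹·s⁻² vs kg·m⁻¹·s⁻¹).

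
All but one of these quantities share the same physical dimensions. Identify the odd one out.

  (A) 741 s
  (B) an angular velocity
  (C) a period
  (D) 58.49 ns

(B)

Dimensions:
  (A) s
  (B) [angular velocity] = s⁻¹
  (C) [period] = s
  (D) s
All reduce to s except (B), which is s⁻¹.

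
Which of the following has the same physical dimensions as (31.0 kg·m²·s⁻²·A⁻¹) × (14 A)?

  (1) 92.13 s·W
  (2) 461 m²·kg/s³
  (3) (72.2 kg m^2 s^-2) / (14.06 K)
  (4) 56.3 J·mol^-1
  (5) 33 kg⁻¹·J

(1)

Reference: [kg·m²·s⁻²·A⁻¹] · [A] = kg·m²·s⁻².
Each option:
  (1) W·s = J·s⁻¹·s = kg·m²·s⁻²  ← same
  (2) kg·m²·s⁻³
  (3) [kg·m²·s⁻²] / [K] = kg·m²·s⁻²·K⁻¹
  (4) J·mol⁻¹ = N·m·mol⁻¹ = kg·m²·s⁻²·mol⁻¹
  (5) J·kg⁻¹ = N·m·kg⁻¹ = m²·s⁻²
Only (1) matches kg·m²·s⁻².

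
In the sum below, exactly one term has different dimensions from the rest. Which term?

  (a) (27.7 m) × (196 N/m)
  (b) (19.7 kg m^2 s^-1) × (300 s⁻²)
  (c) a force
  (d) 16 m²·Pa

(b)

Reduce each to base SI dimensions:
  (a) [m] · [kg·s⁻²] = kg·m·s⁻²
  (b) [kg·m²·s⁻¹] · [s⁻²] = kg·m²·s⁻³
  (c) [force] = kg·m·s⁻²
  (d) Pa·m² = N·m⁻²·m² = kg·m·s⁻²
All reduce to kg·m·s⁻² except (b), which is kg·m²·s⁻³.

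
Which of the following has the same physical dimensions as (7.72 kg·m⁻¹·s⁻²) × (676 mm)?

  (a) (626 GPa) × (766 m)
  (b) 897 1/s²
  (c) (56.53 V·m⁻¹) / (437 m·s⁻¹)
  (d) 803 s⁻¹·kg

Reference: [kg·m⁻¹·s⁻²] · [m] = kg·s⁻².
Each option:
  (a) [kg·m⁻¹·s⁻²] · [m] = kg·s⁻²  ← same
  (b) s⁻²
  (c) [kg·m·s⁻³·A⁻¹] / [m·s⁻¹] = kg·s⁻²·A⁻¹
  (d) kg·s⁻¹
Only (a) matches kg·s⁻².

(a)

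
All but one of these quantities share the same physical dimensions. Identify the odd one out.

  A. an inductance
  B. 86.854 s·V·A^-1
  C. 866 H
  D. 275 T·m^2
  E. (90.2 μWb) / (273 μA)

Reduce each to base SI dimensions:
  A. [inductance] = kg·m²·s⁻²·A⁻²
  B. V·s·A⁻¹ = J·C⁻¹·s·A⁻¹ = kg·m²·s⁻²·A⁻²
  C. H = V·s·A⁻¹ = kg·m²·s⁻²·A⁻²
  D. T·m² = Wb·m⁻²·m² = kg·m²·s⁻²·A⁻¹
  E. [kg·m²·s⁻²·A⁻¹] / [A] = kg·m²·s⁻²·A⁻²
All reduce to kg·m²·s⁻²·A⁻² except D., which is kg·m²·s⁻²·A⁻¹.

D.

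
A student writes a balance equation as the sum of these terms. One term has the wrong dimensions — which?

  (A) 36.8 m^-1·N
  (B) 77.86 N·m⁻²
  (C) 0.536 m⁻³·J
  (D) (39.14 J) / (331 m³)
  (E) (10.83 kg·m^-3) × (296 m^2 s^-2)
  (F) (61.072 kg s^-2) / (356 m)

(A)

Dimensions:
  (A) N·m⁻¹ = kg·m·s⁻²·m⁻¹ = kg·s⁻²
  (B) N·m⁻² = kg·m·s⁻²·m⁻² = kg·m⁻¹·s⁻²
  (C) J·m⁻³ = N·m·m⁻³ = kg·m⁻¹·s⁻²
  (D) [kg·m²·s⁻²] / [m³] = kg·m⁻¹·s⁻²
  (E) [kg·m⁻³] · [m²·s⁻²] = kg·m⁻¹·s⁻²
  (F) [kg·s⁻²] / [m] = kg·m⁻¹·s⁻²
All reduce to kg·m⁻¹·s⁻² except (A), which is kg·s⁻².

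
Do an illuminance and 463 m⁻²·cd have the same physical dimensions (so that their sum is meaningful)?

Yes

In SI base units:
  an illuminance:  [illuminance] = m⁻²·cd
  463 m⁻²·cd:  m⁻²·cd
Both are m⁻²·cd, so they have the same dimensions and can be added.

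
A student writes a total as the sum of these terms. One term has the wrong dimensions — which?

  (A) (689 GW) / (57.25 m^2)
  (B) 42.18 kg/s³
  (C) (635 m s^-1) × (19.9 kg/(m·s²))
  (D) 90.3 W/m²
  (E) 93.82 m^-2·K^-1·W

(E)

Expand each in SI base units:
  (A) [kg·m²·s⁻³] / [m²] = kg·s⁻³
  (B) kg·s⁻³
  (C) [m·s⁻¹] · [kg·m⁻¹·s⁻²] = kg·s⁻³
  (D) W·m⁻² = J·s⁻¹·m⁻² = kg·s⁻³
  (E) W·m⁻²·K⁻¹ = J·s⁻¹·m⁻²·K⁻¹ = kg·s⁻³·K⁻¹
All reduce to kg·s⁻³ except (E), which is kg·s⁻³·K⁻¹.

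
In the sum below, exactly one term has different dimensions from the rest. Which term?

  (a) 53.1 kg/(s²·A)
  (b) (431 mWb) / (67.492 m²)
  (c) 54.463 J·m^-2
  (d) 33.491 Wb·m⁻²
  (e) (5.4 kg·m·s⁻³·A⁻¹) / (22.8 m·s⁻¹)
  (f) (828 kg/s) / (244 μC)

(c)

Expand each in SI base units:
  (a) kg·s⁻²·A⁻¹
  (b) [kg·m²·s⁻²·A⁻¹] / [m²] = kg·s⁻²·A⁻¹
  (c) J·m⁻² = N·m·m⁻² = kg·s⁻²
  (d) Wb·m⁻² = V·s·m⁻² = kg·s⁻²·A⁻¹
  (e) [kg·m·s⁻³·A⁻¹] / [m·s⁻¹] = kg·s⁻²·A⁻¹
  (f) [kg·s⁻¹] / [s·A] = kg·s⁻²·A⁻¹
All reduce to kg·s⁻²·A⁻¹ except (c), which is kg·s⁻².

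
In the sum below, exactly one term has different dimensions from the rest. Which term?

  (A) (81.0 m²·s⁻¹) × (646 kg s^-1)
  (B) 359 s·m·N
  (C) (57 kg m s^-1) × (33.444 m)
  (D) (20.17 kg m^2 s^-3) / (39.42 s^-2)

(A)

Dimensions:
  (A) [m²·s⁻¹] · [kg·s⁻¹] = kg·m²·s⁻²
  (B) N·m·s = kg·m·s⁻²·m·s = kg·m²·s⁻¹
  (C) [kg·m·s⁻¹] · [m] = kg·m²·s⁻¹
  (D) [kg·m²·s⁻³] / [s⁻²] = kg·m²·s⁻¹
All reduce to kg·m²·s⁻¹ except (A), which is kg·m²·s⁻².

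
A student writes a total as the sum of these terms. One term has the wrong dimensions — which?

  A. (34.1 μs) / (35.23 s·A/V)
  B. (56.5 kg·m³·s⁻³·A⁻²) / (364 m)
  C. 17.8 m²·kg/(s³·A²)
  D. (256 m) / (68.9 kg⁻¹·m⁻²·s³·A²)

D.

In SI base units:
  A. [s] / [kg⁻¹·m⁻²·s⁴·A²] = kg·m²·s⁻³·A⁻²
  B. [kg·m³·s⁻³·A⁻²] / [m] = kg·m²·s⁻³·A⁻²
  C. kg·m²·s⁻³·A⁻²
  D. [m] / [kg⁻¹·m⁻²·s³·A²] = kg·m³·s⁻³·A⁻²
All reduce to kg·m²·s⁻³·A⁻² except D., which is kg·m³·s⁻³·A⁻².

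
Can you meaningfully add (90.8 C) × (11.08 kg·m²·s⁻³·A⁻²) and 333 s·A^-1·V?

No

Dimensions:
  (90.8 C) × (11.08 kg·m²·s⁻³·A⁻²):  [s·A] · [kg·m²·s⁻³·A⁻²] = kg·m²·s⁻²·A⁻¹
  333 s·A^-1·V:  V·s·A⁻¹ = J·C⁻¹·s·A⁻¹ = kg·m²·s⁻²·A⁻²
kg·m²·s⁻²·A⁻¹ ≠ kg·m²·s⁻²·A⁻², so they cannot be added.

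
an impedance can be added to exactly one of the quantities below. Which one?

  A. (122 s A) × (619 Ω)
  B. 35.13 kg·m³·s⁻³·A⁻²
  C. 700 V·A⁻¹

C.

Reference: [impedance] = kg·m²·s⁻³·A⁻².
Each option:
  A. [s·A] · [kg·m²·s⁻³·A⁻²] = kg·m²·s⁻²·A⁻¹
  B. kg·m³·s⁻³·A⁻²
  C. V·A⁻¹ = J·C⁻¹·A⁻¹ = kg·m²·s⁻³·A⁻²  ← same
Only C. matches kg·m²·s⁻³·A⁻².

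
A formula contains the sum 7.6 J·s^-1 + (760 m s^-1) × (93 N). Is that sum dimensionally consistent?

Yes

Expand each in SI base units:
  7.6 J·s^-1:  J·s⁻¹ = N·m·s⁻¹ = kg·m²·s⁻³
  (760 m s^-1) × (93 N):  [m·s⁻¹] · [kg·m·s⁻²] = kg·m²·s⁻³
Both are kg·m²·s⁻³, so they have the same dimensions and can be added.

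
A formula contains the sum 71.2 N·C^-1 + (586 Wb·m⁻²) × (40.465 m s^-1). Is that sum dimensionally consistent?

Expand each in SI base units:
  71.2 N·C^-1:  N·C⁻¹ = kg·m·s⁻²·(s·A)⁻¹ = kg·m·s⁻³·A⁻¹
  (586 Wb·m⁻²) × (40.465 m s^-1):  [kg·s⁻²·A⁻¹] · [m·s⁻¹] = kg·m·s⁻³·A⁻¹
Both are kg·m·s⁻³·A⁻¹, so they have the same dimensions and can be added.

Yes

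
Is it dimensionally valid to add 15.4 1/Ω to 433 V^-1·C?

Dimensions:
  15.4 1/Ω:  Ω⁻¹ = (V·A⁻¹)⁻¹ = kg⁻¹·m⁻²·s³·A²
  433 V^-1·C:  C·V⁻¹ = s·A·(J·C⁻¹)⁻¹ = kg⁻¹·m⁻²·s⁴·A²
kg⁻¹·m⁻²·s³·A² ≠ kg⁻¹·m⁻²·s⁴·A², so they cannot be added.

No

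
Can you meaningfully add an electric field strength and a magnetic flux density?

Work out the base dimensions of each:
  an electric field strength:  [electric field strength] = kg·m·s⁻³·A⁻¹
  a magnetic flux density:  [magnetic flux density] = kg·s⁻²·A⁻¹
kg·m·s⁻³·A⁻¹ ≠ kg·s⁻²·A⁻¹, so they cannot be added.

No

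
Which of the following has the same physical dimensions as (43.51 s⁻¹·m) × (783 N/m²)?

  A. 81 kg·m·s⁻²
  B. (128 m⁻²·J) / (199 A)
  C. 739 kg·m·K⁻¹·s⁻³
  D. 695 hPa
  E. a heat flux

E.

Reference: [m·s⁻¹] · [kg·m⁻¹·s⁻²] = kg·s⁻³.
Each option:
  A. kg·m·s⁻²
  B. [kg·s⁻²] / [A] = kg·s⁻²·A⁻¹
  C. kg·m·s⁻³·K⁻¹
  D. Pa = N·m⁻² = kg·m⁻¹·s⁻²
  E. [heat flux] = kg·s⁻³  ← same
Only E. matches kg·s⁻³.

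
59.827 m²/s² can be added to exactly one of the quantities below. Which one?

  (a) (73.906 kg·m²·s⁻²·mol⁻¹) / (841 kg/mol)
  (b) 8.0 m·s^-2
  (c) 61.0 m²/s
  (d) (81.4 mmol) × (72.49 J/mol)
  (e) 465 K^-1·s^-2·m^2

(a)

Reference: m²·s⁻².
Each option:
  (a) [kg·m²·s⁻²·mol⁻¹] / [kg·mol⁻¹] = m²·s⁻²  ← same
  (b) m·s⁻²
  (c) m²·s⁻¹
  (d) [mol] · [kg·m²·s⁻²·mol⁻¹] = kg·m²·s⁻²
  (e) m²·s⁻²·K⁻¹
Only (a) matches m²·s⁻².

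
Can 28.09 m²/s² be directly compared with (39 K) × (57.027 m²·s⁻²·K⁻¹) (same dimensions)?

Yes

Dimensions:
  28.09 m²/s²:  m²·s⁻²
  (39 K) × (57.027 m²·s⁻²·K⁻¹):  [K] · [m²·s⁻²·K⁻¹] = m²·s⁻²
Both are m²·s⁻², so they have the same dimensions and can be added.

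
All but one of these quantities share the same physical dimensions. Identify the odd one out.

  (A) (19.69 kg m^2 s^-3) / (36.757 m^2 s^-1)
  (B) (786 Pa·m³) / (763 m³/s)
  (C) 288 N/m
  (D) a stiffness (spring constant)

Dimensions:
  (A) [kg·m²·s⁻³] / [m²·s⁻¹] = kg·s⁻²
  (B) [kg·m²·s⁻²] / [m³·s⁻¹] = kg·m⁻¹·s⁻¹
  (C) N·m⁻¹ = kg·m·s⁻²·m⁻¹ = kg·s⁻²
  (D) [stiffness (spring constant)] = kg·s⁻²
All reduce to kg·s⁻² except (B), which is kg·m⁻¹·s⁻¹.

(B)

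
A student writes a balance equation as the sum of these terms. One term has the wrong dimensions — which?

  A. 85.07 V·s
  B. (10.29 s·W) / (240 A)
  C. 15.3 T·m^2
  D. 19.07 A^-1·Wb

D.

Work out the base dimensions of each:
  A. V·s = J·C⁻¹·s = kg·m²·s⁻²·A⁻¹
  B. [kg·m²·s⁻²] / [A] = kg·m²·s⁻²·A⁻¹
  C. T·m² = Wb·m⁻²·m² = kg·m²·s⁻²·A⁻¹
  D. Wb·A⁻¹ = V·s·A⁻¹ = kg·m²·s⁻²·A⁻²
All reduce to kg·m²·s⁻²·A⁻¹ except D., which is kg·m²·s⁻²·A⁻².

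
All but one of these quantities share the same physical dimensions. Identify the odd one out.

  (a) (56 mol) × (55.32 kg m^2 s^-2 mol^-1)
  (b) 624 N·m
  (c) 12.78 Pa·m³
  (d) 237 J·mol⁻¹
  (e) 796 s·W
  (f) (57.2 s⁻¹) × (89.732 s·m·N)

Expand each in SI base units:
  (a) [mol] · [kg·m²·s⁻²·mol⁻¹] = kg·m²·s⁻²
  (b) N·m = kg·m·s⁻²·m = kg·m²·s⁻²
  (c) Pa·m³ = N·m⁻²·m³ = kg·m²·s⁻²
  (d) J·mol⁻¹ = N·m·mol⁻¹ = kg·m²·s⁻²·mol⁻¹
  (e) W·s = J·s⁻¹·s = kg·m²·s⁻²
  (f) [s⁻¹] · [kg·m²·s⁻¹] = kg·m²·s⁻²
All reduce to kg·m²·s⁻² except (d), which is kg·m²·s⁻²·mol⁻¹.

(d)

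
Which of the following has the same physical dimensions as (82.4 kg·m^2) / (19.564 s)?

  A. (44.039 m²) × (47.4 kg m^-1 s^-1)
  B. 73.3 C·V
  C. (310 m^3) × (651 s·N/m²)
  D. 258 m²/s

Reference: [kg·m²] / [s] = kg·m²·s⁻¹.
Each option:
  A. [m²] · [kg·m⁻¹·s⁻¹] = kg·m·s⁻¹
  B. C·V = s·A·J·C⁻¹ = kg·m²·s⁻²
  C. [m³] · [kg·m⁻¹·s⁻¹] = kg·m²·s⁻¹  ← same
  D. m²·s⁻¹
Only C. matches kg·m²·s⁻¹.

C.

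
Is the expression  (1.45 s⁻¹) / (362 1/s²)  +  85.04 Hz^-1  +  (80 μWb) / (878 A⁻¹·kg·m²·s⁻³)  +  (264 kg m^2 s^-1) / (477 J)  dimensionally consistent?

Yes

Dimensions:
  (1.45 s⁻¹) / (362 1/s²):  [s⁻¹] / [s⁻²] = s
  85.04 Hz^-1:  Hz⁻¹ = (s⁻¹)⁻¹ = s
  (80 μWb) / (878 A⁻¹·kg·m²·s⁻³):  [kg·m²·s⁻²·A⁻¹] / [kg·m²·s⁻³·A⁻¹] = s
  (264 kg m^2 s^-1) / (477 J):  [kg·m²·s⁻¹] / [kg·m²·s⁻²] = s
Every term reduces to s.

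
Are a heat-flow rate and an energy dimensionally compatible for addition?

No

Dimensions:
  a heat-flow rate:  [heat-flow rate] = kg·m²·s⁻³
  an energy:  [energy] = kg·m²·s⁻²
kg·m²·s⁻³ ≠ kg·m²·s⁻², so they cannot be added.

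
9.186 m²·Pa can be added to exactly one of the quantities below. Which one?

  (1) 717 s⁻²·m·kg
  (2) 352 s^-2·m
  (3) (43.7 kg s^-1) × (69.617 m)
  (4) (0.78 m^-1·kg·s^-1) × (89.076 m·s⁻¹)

Reference: Pa·m² = N·m⁻²·m² = kg·m·s⁻².
Each option:
  (1) kg·m·s⁻²  ← same
  (2) m·s⁻²
  (3) [kg·s⁻¹] · [m] = kg·m·s⁻¹
  (4) [kg·m⁻¹·s⁻¹] · [m·s⁻¹] = kg·s⁻²
Only (1) matches kg·m·s⁻².

(1)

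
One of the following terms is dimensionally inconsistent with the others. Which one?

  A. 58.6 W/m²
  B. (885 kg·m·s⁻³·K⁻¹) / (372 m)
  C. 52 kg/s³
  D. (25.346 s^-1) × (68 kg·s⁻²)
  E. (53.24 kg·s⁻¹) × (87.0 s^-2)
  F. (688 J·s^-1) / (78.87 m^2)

B.

Reduce each to base SI dimensions:
  A. W·m⁻² = J·s⁻¹·m⁻² = kg·s⁻³
  B. [kg·m·s⁻³·K⁻¹] / [m] = kg·s⁻³·K⁻¹
  C. kg·s⁻³
  D. [s⁻¹] · [kg·s⁻²] = kg·s⁻³
  E. [kg·s⁻¹] · [s⁻²] = kg·s⁻³
  F. [kg·m²·s⁻³] / [m²] = kg·s⁻³
All reduce to kg·s⁻³ except B., which is kg·s⁻³·K⁻¹.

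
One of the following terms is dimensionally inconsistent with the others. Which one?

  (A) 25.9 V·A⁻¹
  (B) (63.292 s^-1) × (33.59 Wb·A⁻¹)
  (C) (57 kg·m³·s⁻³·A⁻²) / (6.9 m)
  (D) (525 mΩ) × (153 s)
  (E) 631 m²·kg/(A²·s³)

(D)

Dimensions:
  (A) V·A⁻¹ = J·C⁻¹·A⁻¹ = kg·m²·s⁻³·A⁻²
  (B) [s⁻¹] · [kg·m²·s⁻²·A⁻²] = kg·m²·s⁻³·A⁻²
  (C) [kg·m³·s⁻³·A⁻²] / [m] = kg·m²·s⁻³·A⁻²
  (D) [kg·m²·s⁻³·A⁻²] · [s] = kg·m²·s⁻²·A⁻²
  (E) kg·m²·s⁻³·A⁻²
All reduce to kg·m²·s⁻³·A⁻² except (D), which is kg·m²·s⁻²·A⁻².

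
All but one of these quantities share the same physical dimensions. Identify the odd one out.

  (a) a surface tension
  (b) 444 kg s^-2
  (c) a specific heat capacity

Expand each in SI base units:
  (a) [surface tension] = kg·s⁻²
  (b) kg·s⁻²
  (c) [specific heat capacity] = m²·s⁻²·K⁻¹
All reduce to kg·s⁻² except (c), which is m²·s⁻²·K⁻¹.

(c)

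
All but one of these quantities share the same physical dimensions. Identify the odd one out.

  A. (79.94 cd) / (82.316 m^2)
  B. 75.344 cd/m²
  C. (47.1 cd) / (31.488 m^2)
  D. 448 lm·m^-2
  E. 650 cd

E.

Work out the base dimensions of each:
  A. [cd] / [m²] = m⁻²·cd
  B. cd·m⁻² = m⁻²·cd
  C. [cd] / [m²] = m⁻²·cd
  D. lm·m⁻² = cd·m⁻² = m⁻²·cd
  E. cd
All reduce to m⁻²·cd except E., which is cd.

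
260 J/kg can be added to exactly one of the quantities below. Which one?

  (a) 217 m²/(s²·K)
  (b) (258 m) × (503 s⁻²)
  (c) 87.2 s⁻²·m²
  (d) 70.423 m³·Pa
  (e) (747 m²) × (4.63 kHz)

(c)

Reference: J·kg⁻¹ = N·m·kg⁻¹ = m²·s⁻².
Each option:
  (a) m²·s⁻²·K⁻¹
  (b) [m] · [s⁻²] = m·s⁻²
  (c) m²·s⁻²  ← same
  (d) Pa·m³ = N·m⁻²·m³ = kg·m²·s⁻²
  (e) [m²] · [s⁻¹] = m²·s⁻¹
Only (c) matches m²·s⁻².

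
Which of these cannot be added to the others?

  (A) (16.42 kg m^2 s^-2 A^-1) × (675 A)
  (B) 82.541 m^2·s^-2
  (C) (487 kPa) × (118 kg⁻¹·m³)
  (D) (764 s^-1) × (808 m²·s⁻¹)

In SI base units:
  (A) [kg·m²·s⁻²·A⁻¹] · [A] = kg·m²·s⁻²
  (B) m²·s⁻²
  (C) [kg·m⁻¹·s⁻²] · [kg⁻¹·m³] = m²·s⁻²
  (D) [s⁻¹] · [m²·s⁻¹] = m²·s⁻²
All reduce to m²·s⁻² except (A), which is kg·m²·s⁻².

(A)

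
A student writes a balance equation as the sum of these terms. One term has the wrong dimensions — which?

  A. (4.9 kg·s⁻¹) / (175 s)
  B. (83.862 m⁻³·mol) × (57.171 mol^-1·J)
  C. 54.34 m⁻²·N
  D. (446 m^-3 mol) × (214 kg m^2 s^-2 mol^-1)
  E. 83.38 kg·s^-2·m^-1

A.

Reduce each to base SI dimensions:
  A. [kg·s⁻¹] / [s] = kg·s⁻²
  B. [m⁻³·mol] · [kg·m²·s⁻²·mol⁻¹] = kg·m⁻¹·s⁻²
  C. N·m⁻² = kg·m·s⁻²·m⁻² = kg·m⁻¹·s⁻²
  D. [m⁻³·mol] · [kg·m²·s⁻²·mol⁻¹] = kg·m⁻¹·s⁻²
  E. kg·m⁻¹·s⁻²
All reduce to kg·m⁻¹·s⁻² except A., which is kg·s⁻².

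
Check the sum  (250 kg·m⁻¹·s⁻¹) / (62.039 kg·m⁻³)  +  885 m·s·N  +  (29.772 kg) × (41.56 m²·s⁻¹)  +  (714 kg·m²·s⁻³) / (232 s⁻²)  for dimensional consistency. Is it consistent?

No

Reduce each to base SI dimensions:
  (250 kg·m⁻¹·s⁻¹) / (62.039 kg·m⁻³):  [kg·m⁻¹·s⁻¹] / [kg·m⁻³] = m²·s⁻¹
  885 m·s·N:  N·m·s = kg·m·s⁻²·m·s = kg·m²·s⁻¹
  (29.772 kg) × (41.56 m²·s⁻¹):  [kg] · [m²·s⁻¹] = kg·m²·s⁻¹
  (714 kg·m²·s⁻³) / (232 s⁻²):  [kg·m²·s⁻³] / [s⁻²] = kg·m²·s⁻¹
The terms do not share a single dimension (kg·m²·s⁻¹ vs m²·s⁻¹).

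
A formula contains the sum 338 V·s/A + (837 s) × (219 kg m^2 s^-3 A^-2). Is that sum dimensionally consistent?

Yes

In SI base units:
  338 V·s/A:  V·s·A⁻¹ = J·C⁻¹·s·A⁻¹ = kg·m²·s⁻²·A⁻²
  (837 s) × (219 kg m^2 s^-3 A^-2):  [s] · [kg·m²·s⁻³·A⁻²] = kg·m²·s⁻²·A⁻²
Both are kg·m²·s⁻²·A⁻², so they have the same dimensions and can be added.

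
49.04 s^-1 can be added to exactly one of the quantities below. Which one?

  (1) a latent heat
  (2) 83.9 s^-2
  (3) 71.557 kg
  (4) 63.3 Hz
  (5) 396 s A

(4)

Reference: s⁻¹.
Each option:
  (1) [latent heat] = m²·s⁻²
  (2) s⁻²
  (3) kg
  (4) Hz = s⁻¹  ← same
  (5) s·A
Only (4) matches s⁻¹.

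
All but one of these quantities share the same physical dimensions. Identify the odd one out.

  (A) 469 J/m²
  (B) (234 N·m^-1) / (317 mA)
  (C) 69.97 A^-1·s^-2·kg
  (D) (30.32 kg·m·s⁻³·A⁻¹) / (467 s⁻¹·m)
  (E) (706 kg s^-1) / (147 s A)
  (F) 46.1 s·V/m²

(A)

In SI base units:
  (A) J·m⁻² = N·m·m⁻² = kg·s⁻²
  (B) [kg·s⁻²] / [A] = kg·s⁻²·A⁻¹
  (C) kg·s⁻²·A⁻¹
  (D) [kg·m·s⁻³·A⁻¹] / [m·s⁻¹] = kg·s⁻²·A⁻¹
  (E) [kg·s⁻¹] / [s·A] = kg·s⁻²·A⁻¹
  (F) V·s·m⁻² = J·C⁻¹·s·m⁻² = kg·s⁻²·A⁻¹
All reduce to kg·s⁻²·A⁻¹ except (A), which is kg·s⁻².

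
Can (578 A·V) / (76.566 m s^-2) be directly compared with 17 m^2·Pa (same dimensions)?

No

Work out the base dimensions of each:
  (578 A·V) / (76.566 m s^-2):  [kg·m²·s⁻³] / [m·s⁻²] = kg·m·s⁻¹
  17 m^2·Pa:  Pa·m² = N·m⁻²·m² = kg·m·s⁻²
kg·m·s⁻¹ ≠ kg·m·s⁻², so they cannot be added.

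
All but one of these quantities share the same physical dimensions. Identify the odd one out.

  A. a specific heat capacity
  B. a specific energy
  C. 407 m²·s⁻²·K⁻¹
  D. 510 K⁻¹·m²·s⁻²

Dimensions:
  A. [specific heat capacity] = m²·s⁻²·K⁻¹
  B. [specific energy] = m²·s⁻²
  C. m²·s⁻²·K⁻¹
  D. m²·s⁻²·K⁻¹
All reduce to m²·s⁻²·K⁻¹ except B., which is m²·s⁻².

B.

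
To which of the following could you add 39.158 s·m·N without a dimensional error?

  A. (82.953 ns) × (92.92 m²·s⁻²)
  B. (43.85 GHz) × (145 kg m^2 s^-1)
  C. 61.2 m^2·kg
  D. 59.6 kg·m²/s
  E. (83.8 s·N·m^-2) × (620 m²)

Reference: N·m·s = kg·m·s⁻²·m·s = kg·m²·s⁻¹.
Each option:
  A. [s] · [m²·s⁻²] = m²·s⁻¹
  B. [s⁻¹] · [kg·m²·s⁻¹] = kg·m²·s⁻²
  C. kg·m²
  D. kg·m²·s⁻¹  ← same
  E. [kg·m⁻¹·s⁻¹] · [m²] = kg·m·s⁻¹
Only D. matches kg·m²·s⁻¹.

D.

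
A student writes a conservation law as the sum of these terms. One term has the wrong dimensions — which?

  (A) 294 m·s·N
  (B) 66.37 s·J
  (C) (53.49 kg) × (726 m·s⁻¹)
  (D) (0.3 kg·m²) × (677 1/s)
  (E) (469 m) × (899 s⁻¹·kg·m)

Dimensions:
  (A) N·m·s = kg·m·s⁻²·m·s = kg·m²·s⁻¹
  (B) J·s = N·m·s = kg·m²·s⁻¹
  (C) [kg] · [m·s⁻¹] = kg·m·s⁻¹
  (D) [kg·m²] · [s⁻¹] = kg·m²·s⁻¹
  (E) [m] · [kg·m·s⁻¹] = kg·m²·s⁻¹
All reduce to kg·m²·s⁻¹ except (C), which is kg·m·s⁻¹.

(C)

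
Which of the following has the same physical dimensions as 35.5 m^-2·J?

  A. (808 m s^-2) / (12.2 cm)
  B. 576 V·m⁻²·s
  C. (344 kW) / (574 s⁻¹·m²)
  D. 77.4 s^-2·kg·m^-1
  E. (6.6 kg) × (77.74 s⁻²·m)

Reference: J·m⁻² = N·m·m⁻² = kg·s⁻².
Each option:
  A. [m·s⁻²] / [m] = s⁻²
  B. V·s·m⁻² = J·C⁻¹·s·m⁻² = kg·s⁻²·A⁻¹
  C. [kg·m²·s⁻³] / [m²·s⁻¹] = kg·s⁻²  ← same
  D. kg·m⁻¹·s⁻²
  E. [kg] · [m·s⁻²] = kg·m·s⁻²
Only C. matches kg·s⁻².

C.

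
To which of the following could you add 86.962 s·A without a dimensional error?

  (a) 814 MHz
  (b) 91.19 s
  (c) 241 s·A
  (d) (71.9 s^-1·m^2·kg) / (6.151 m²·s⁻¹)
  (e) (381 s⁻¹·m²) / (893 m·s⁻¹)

Reference: A·s = s·A.
Each option:
  (a) Hz = s⁻¹
  (b) s
  (c) s·A  ← same
  (d) [kg·m²·s⁻¹] / [m²·s⁻¹] = kg
  (e) [m²·s⁻¹] / [m·s⁻¹] = m
Only (c) matches s·A.

(c)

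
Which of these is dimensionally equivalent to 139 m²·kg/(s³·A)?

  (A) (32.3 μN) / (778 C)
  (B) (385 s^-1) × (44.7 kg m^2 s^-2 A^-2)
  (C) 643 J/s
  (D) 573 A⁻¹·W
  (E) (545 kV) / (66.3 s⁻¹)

Reference: kg·m²·s⁻³·A⁻¹.
Each option:
  (A) [kg·m·s⁻²] / [s·A] = kg·m·s⁻³·A⁻¹
  (B) [s⁻¹] · [kg·m²·s⁻²·A⁻²] = kg·m²·s⁻³·A⁻²
  (C) J·s⁻¹ = N·m·s⁻¹ = kg·m²·s⁻³
  (D) W·A⁻¹ = J·s⁻¹·A⁻¹ = kg·m²·s⁻³·A⁻¹  ← same
  (E) [kg·m²·s⁻³·A⁻¹] / [s⁻¹] = kg·m²·s⁻²·A⁻¹
Only (D) matches kg·m²·s⁻³·A⁻¹.

(D)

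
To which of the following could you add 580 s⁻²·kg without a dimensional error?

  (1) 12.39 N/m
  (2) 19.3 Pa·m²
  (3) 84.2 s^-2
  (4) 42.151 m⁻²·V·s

(1)

Reference: kg·s⁻².
Each option:
  (1) N·m⁻¹ = kg·m·s⁻²·m⁻¹ = kg·s⁻²  ← same
  (2) Pa·m² = N·m⁻²·m² = kg·m·s⁻²
  (3) s⁻²
  (4) V·s·m⁻² = J·C⁻¹·s·m⁻² = kg·s⁻²·A⁻¹
Only (1) matches kg·s⁻².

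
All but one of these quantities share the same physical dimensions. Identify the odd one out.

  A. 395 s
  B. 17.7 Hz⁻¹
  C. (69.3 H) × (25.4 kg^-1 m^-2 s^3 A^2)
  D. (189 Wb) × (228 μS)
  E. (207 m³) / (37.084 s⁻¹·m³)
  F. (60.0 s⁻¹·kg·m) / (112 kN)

Work out the base dimensions of each:
  A. s
  B. Hz⁻¹ = (s⁻¹)⁻¹ = s
  C. [kg·m²·s⁻²·A⁻²] · [kg⁻¹·m⁻²·s³·A²] = s
  D. [kg·m²·s⁻²·A⁻¹] · [kg⁻¹·m⁻²·s³·A²] = s·A
  E. [m³] / [m³·s⁻¹] = s
  F. [kg·m·s⁻¹] / [kg·m·s⁻²] = s
All reduce to s except D., which is s·A.

D.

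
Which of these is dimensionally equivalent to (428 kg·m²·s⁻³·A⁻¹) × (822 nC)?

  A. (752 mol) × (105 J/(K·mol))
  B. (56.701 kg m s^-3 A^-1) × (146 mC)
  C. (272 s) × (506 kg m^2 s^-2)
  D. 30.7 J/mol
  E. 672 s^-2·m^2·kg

Reference: [kg·m²·s⁻³·A⁻¹] · [s·A] = kg·m²·s⁻².
Each option:
  A. [mol] · [kg·m²·s⁻²·K⁻¹·mol⁻¹] = kg·m²·s⁻²·K⁻¹
  B. [kg·m·s⁻³·A⁻¹] · [s·A] = kg·m·s⁻²
  C. [s] · [kg·m²·s⁻²] = kg·m²·s⁻¹
  D. J·mol⁻¹ = N·m·mol⁻¹ = kg·m²·s⁻²·mol⁻¹
  E. kg·m²·s⁻²  ← same
Only E. matches kg·m²·s⁻².

E.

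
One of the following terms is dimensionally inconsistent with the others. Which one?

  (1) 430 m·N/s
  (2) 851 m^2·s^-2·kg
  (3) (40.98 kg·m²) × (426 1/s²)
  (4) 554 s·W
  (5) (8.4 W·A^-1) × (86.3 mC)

(1)

Reduce each to base SI dimensions:
  (1) N·m·s⁻¹ = kg·m·s⁻²·m·s⁻¹ = kg·m²·s⁻³
  (2) kg·m²·s⁻²
  (3) [kg·m²] · [s⁻²] = kg·m²·s⁻²
  (4) W·s = J·s⁻¹·s = kg·m²·s⁻²
  (5) [kg·m²·s⁻³·A⁻¹] · [s·A] = kg·m²·s⁻²
All reduce to kg·m²·s⁻² except (1), which is kg·m²·s⁻³.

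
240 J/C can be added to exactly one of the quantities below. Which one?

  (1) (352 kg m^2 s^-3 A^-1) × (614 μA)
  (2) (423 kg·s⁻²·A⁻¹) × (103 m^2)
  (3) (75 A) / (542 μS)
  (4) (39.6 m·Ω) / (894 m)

(3)

Reference: J·C⁻¹ = N·m·(s·A)⁻¹ = kg·m²·s⁻³·A⁻¹.
Each option:
  (1) [kg·m²·s⁻³·A⁻¹] · [A] = kg·m²·s⁻³
  (2) [kg·s⁻²·A⁻¹] · [m²] = kg·m²·s⁻²·A⁻¹
  (3) [A] / [kg⁻¹·m⁻²·s³·A²] = kg·m²·s⁻³·A⁻¹  ← same
  (4) [kg·m³·s⁻³·A⁻²] / [m] = kg·m²·s⁻³·A⁻²
Only (3) matches kg·m²·s⁻³·A⁻¹.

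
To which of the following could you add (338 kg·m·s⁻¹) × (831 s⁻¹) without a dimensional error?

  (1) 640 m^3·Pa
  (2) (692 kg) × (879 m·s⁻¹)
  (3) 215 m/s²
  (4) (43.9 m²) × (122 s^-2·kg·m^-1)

Reference: [kg·m·s⁻¹] · [s⁻¹] = kg·m·s⁻².
Each option:
  (1) Pa·m³ = N·m⁻²·m³ = kg·m²·s⁻²
  (2) [kg] · [m·s⁻¹] = kg·m·s⁻¹
  (3) m·s⁻²
  (4) [m²] · [kg·m⁻¹·s⁻²] = kg·m·s⁻²  ← same
Only (4) matches kg·m·s⁻².

(4)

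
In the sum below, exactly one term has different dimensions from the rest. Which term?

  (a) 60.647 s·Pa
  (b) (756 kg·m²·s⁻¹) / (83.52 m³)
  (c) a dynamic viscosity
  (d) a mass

Expand each in SI base units:
  (a) Pa·s = N·m⁻²·s = kg·m⁻¹·s⁻¹
  (b) [kg·m²·s⁻¹] / [m³] = kg·m⁻¹·s⁻¹
  (c) [dynamic viscosity] = kg·m⁻¹·s⁻¹
  (d) [mass] = kg
All reduce to kg·m⁻¹·s⁻¹ except (d), which is kg.

(d)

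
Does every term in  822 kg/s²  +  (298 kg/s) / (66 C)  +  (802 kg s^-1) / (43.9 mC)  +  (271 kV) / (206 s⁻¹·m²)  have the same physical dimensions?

No

Expand each in SI base units:
  822 kg/s²:  kg·s⁻²
  (298 kg/s) / (66 C):  [kg·s⁻¹] / [s·A] = kg·s⁻²·A⁻¹
  (802 kg s^-1) / (43.9 mC):  [kg·s⁻¹] / [s·A] = kg·s⁻²·A⁻¹
  (271 kV) / (206 s⁻¹·m²):  [kg·m²·s⁻³·A⁻¹] / [m²·s⁻¹] = kg·s⁻²·A⁻¹
The terms do not share a single dimension (kg·s⁻² vs kg·s⁻²·A⁻¹).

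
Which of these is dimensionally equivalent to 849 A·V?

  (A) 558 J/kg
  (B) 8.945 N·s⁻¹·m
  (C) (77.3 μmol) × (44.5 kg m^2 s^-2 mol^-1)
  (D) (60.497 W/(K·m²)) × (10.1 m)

Reference: V·A = J·C⁻¹·A = kg·m²·s⁻³.
Each option:
  (A) J·kg⁻¹ = N·m·kg⁻¹ = m²·s⁻²
  (B) N·m·s⁻¹ = kg·m·s⁻²·m·s⁻¹ = kg·m²·s⁻³  ← same
  (C) [mol] · [kg·m²·s⁻²·mol⁻¹] = kg·m²·s⁻²
  (D) [kg·s⁻³·K⁻¹] · [m] = kg·m·s⁻³·K⁻¹
Only (B) matches kg·m²·s⁻³.

(B)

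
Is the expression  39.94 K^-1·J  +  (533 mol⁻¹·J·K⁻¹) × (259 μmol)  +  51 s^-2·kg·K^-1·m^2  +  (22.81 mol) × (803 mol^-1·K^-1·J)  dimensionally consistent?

Reduce each to base SI dimensions:
  39.94 K^-1·J:  J·K⁻¹ = N·m·K⁻¹ = kg·m²·s⁻²·K⁻¹
  (533 mol⁻¹·J·K⁻¹) × (259 μmol):  [kg·m²·s⁻²·K⁻¹·mol⁻¹] · [mol] = kg·m²·s⁻²·K⁻¹
  51 s^-2·kg·K^-1·m^2:  kg·m²·s⁻²·K⁻¹
  (22.81 mol) × (803 mol^-1·K^-1·J):  [mol] · [kg·m²·s⁻²·K⁻¹·mol⁻¹] = kg·m²·s⁻²·K⁻¹
Every term reduces to kg·m²·s⁻²·K⁻¹.

Yes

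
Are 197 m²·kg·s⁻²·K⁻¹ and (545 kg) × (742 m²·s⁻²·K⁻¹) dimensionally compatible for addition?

Yes

Work out the base dimensions of each:
  197 m²·kg·s⁻²·K⁻¹:  kg·m²·s⁻²·K⁻¹
  (545 kg) × (742 m²·s⁻²·K⁻¹):  [kg] · [m²·s⁻²·K⁻¹] = kg·m²·s⁻²·K⁻¹
Both are kg·m²·s⁻²·K⁻¹, so they have the same dimensions and can be added.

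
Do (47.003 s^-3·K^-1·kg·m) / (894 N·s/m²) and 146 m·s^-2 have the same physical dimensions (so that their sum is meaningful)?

No

Reduce each to base SI dimensions:
  (47.003 s^-3·K^-1·kg·m) / (894 N·s/m²):  [kg·m·s⁻³·K⁻¹] / [kg·m⁻¹·s⁻¹] = m²·s⁻²·K⁻¹
  146 m·s^-2:  m·s⁻²
m²·s⁻²·K⁻¹ ≠ m·s⁻², so they cannot be added.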